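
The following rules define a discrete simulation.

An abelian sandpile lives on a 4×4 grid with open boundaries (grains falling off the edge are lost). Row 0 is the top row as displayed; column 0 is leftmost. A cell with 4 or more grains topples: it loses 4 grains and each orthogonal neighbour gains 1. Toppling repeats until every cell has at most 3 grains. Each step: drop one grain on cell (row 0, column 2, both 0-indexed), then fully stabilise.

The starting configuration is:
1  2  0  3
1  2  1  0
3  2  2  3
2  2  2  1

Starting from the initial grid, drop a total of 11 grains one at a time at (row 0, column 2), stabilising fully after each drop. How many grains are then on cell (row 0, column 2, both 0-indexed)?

gen 0: 1  2  0  3
1  2  1  0
3  2  2  3
2  2  2  1
gen 1: 1  2  1  3
1  2  1  0
3  2  2  3
2  2  2  1
gen 2: 1  2  2  3
1  2  1  0
3  2  2  3
2  2  2  1
gen 3: 1  2  3  3
1  2  1  0
3  2  2  3
2  2  2  1
gen 4: 1  3  1  0
1  2  2  1
3  2  2  3
2  2  2  1
gen 5: 1  3  2  0
1  2  2  1
3  2  2  3
2  2  2  1
gen 6: 1  3  3  0
1  2  2  1
3  2  2  3
2  2  2  1
gen 7: 2  0  1  1
1  3  3  1
3  2  2  3
2  2  2  1
gen 8: 2  0  2  1
1  3  3  1
3  2  2  3
2  2  2  1
gen 9: 2  0  3  1
1  3  3  1
3  2  2  3
2  2  2  1
gen 10: 2  2  1  2
2  0  1  2
3  3  3  3
2  2  2  1
gen 11: 2  2  2  2
2  0  1  2
3  3  3  3
2  2  2  1

2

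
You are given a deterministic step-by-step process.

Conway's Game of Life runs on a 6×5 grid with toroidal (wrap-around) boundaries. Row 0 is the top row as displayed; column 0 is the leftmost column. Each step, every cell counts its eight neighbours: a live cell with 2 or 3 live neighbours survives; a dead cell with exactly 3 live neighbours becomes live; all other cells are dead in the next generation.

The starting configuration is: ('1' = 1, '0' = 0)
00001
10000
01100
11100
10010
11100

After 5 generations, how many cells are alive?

gen 0: 00001
10000
01100
11100
10010
11100
gen 1: 00001
11000
00100
10011
00010
11110
gen 2: 00011
11000
00110
00111
00000
11110
gen 3: 00010
11000
10000
00101
10000
11110
gen 4: 00010
11001
10001
11001
10000
11110
gen 5: 00010
01010
00010
01000
00010
11110

10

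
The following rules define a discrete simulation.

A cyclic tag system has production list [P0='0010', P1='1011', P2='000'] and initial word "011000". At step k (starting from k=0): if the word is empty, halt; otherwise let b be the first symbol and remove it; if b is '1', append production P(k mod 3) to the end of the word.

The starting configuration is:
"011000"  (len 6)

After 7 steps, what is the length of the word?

10

t=0: "011000"  (len 6)
t=1: "11000"  (len 5)
t=2: "10001011"  (len 8)
t=3: "0001011000"  (len 10)
t=4: "001011000"  (len 9)
t=5: "01011000"  (len 8)
t=6: "1011000"  (len 7)
t=7: "0110000010"  (len 10)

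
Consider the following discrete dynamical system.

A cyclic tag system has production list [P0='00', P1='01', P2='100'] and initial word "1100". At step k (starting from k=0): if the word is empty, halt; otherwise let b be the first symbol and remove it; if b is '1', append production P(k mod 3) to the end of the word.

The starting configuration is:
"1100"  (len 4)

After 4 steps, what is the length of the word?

4

[0] "1100"  (len 4)
[1] "10000"  (len 5)
[2] "000001"  (len 6)
[3] "00001"  (len 5)
[4] "0001"  (len 4)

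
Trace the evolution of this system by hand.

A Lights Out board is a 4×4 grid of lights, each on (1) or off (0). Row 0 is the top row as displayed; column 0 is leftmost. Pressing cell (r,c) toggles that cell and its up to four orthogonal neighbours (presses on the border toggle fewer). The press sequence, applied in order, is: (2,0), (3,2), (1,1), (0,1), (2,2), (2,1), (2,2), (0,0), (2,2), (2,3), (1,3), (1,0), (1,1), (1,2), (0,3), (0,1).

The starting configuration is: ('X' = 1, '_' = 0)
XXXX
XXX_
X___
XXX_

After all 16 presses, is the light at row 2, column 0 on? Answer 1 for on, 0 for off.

0

0) XXXX
XXX_
X___
XXX_
1) XXXX
_XX_
_X__
_XX_
2) XXXX
_XX_
_XX_
___X
3) X_XX
X___
__X_
___X
4) _X_X
XX__
__X_
___X
5) _X_X
XXX_
_X_X
__XX
6) _X_X
X_X_
X_XX
_XXX
7) _X_X
X___
XX__
_X_X
8) X__X
____
XX__
_X_X
9) X__X
__X_
X_XX
_XXX
10) X__X
__XX
X___
_XX_
11) X___
____
X__X
_XX_
12) ____
XX__
___X
_XX_
13) _X__
__X_
_X_X
_XX_
14) _XX_
_X_X
_XXX
_XX_
15) _X_X
_X__
_XXX
_XX_
16) X_XX
____
_XXX
_XX_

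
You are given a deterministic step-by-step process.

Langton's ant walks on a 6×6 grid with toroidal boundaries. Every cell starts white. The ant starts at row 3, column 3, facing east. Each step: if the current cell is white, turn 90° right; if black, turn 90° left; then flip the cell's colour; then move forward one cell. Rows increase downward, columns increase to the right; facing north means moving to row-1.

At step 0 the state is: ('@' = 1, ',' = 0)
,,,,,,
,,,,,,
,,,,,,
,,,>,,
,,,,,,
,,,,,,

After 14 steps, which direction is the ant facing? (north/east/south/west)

gen 0: ,,,,,,
,,,,,,
,,,,,,
,,,>,,
,,,,,,
,,,,,,
gen 1: ,,,,,,
,,,,,,
,,,,,,
,,,@,,
,,,v,,
,,,,,,
gen 2: ,,,,,,
,,,,,,
,,,,,,
,,,@,,
,,<@,,
,,,,,,
gen 3: ,,,,,,
,,,,,,
,,,,,,
,,^@,,
,,@@,,
,,,,,,
gen 4: ,,,,,,
,,,,,,
,,,,,,
,,@>,,
,,@@,,
,,,,,,
gen 5: ,,,,,,
,,,,,,
,,,^,,
,,@,,,
,,@@,,
,,,,,,
gen 6: ,,,,,,
,,,,,,
,,,@>,
,,@,,,
,,@@,,
,,,,,,
gen 7: ,,,,,,
,,,,,,
,,,@@,
,,@,v,
,,@@,,
,,,,,,
gen 8: ,,,,,,
,,,,,,
,,,@@,
,,@<@,
,,@@,,
,,,,,,
gen 9: ,,,,,,
,,,,,,
,,,^@,
,,@@@,
,,@@,,
,,,,,,
gen 10: ,,,,,,
,,,,,,
,,<,@,
,,@@@,
,,@@,,
,,,,,,
gen 11: ,,,,,,
,,^,,,
,,@,@,
,,@@@,
,,@@,,
,,,,,,
gen 12: ,,,,,,
,,@>,,
,,@,@,
,,@@@,
,,@@,,
,,,,,,
gen 13: ,,,,,,
,,@@,,
,,@v@,
,,@@@,
,,@@,,
,,,,,,
gen 14: ,,,,,,
,,@@,,
,,<@@,
,,@@@,
,,@@,,
,,,,,,

west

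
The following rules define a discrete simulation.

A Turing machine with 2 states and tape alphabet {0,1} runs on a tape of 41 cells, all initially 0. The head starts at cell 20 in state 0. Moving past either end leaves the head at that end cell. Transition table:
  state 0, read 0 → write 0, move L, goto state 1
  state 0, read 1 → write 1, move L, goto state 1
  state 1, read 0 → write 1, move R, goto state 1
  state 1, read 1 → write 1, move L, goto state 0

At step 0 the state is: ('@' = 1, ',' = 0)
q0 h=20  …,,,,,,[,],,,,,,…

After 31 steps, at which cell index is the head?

32

[0] q0 h=20  …,,,,,,[,],,,,,,…
[1] q1 h=19  …,,,,,,[,],,,,,,…
[2] q1 h=20  …,,,,,@[,],,,,,,…
[3] q1 h=21  …,,,,@@[,],,,,,,…
[4] q1 h=22  …,,,@@@[,],,,,,,…
[5] q1 h=23  …,,@@@@[,],,,,,,…
[6] q1 h=24  …,@@@@@[,],,,,,,…
[7] q1 h=25  …@@@@@@[,],,,,,,…
[8] q1 h=26  …@@@@@@[,],,,,,,…
[9] q1 h=27  …@@@@@@[,],,,,,,…
[10] q1 h=28  …@@@@@@[,],,,,,,…
[11] q1 h=29  …@@@@@@[,],,,,,,…
[12] q1 h=30  …@@@@@@[,],,,,,,…
[13] q1 h=31  …@@@@@@[,],,,,,,…
[14] q1 h=32  …@@@@@@[,],,,,,,…
[15] q1 h=33  …@@@@@@[,],,,,,,…
[16] q1 h=34  …@@@@@@[,],,,,,,|
[17] q1 h=35  …@@@@@@[,],,,,,|
[18] q1 h=36  …@@@@@@[,],,,,|
[19] q1 h=37  …@@@@@@[,],,,|
[20] q1 h=38  …@@@@@@[,],,|
[21] q1 h=39  …@@@@@@[,],|
[22] q1 h=40  …@@@@@@[,]|
[23] q1 h=40  …@@@@@@[@]|
[24] q0 h=39  …@@@@@@[@]@|
[25] q1 h=38  …@@@@@@[@]@@|
[26] q0 h=37  …@@@@@@[@]@@@|
[27] q1 h=36  …@@@@@@[@]@@@@|
[28] q0 h=35  …@@@@@@[@]@@@@@|
[29] q1 h=34  …@@@@@@[@]@@@@@@|
[30] q0 h=33  …@@@@@@[@]@@@@@@…
[31] q1 h=32  …@@@@@@[@]@@@@@@…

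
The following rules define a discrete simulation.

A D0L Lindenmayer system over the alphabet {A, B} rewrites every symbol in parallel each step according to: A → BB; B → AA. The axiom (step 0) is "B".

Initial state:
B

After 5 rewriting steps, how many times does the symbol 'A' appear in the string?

32

step 0: B
step 1: AA
step 2: BBBB
step 3: AAAAAAAA
step 4: BBBBBBBBBBBBBBBB
step 5: AAAAAAAAAAAAAAAAAAAAAAAAAAAAAAAA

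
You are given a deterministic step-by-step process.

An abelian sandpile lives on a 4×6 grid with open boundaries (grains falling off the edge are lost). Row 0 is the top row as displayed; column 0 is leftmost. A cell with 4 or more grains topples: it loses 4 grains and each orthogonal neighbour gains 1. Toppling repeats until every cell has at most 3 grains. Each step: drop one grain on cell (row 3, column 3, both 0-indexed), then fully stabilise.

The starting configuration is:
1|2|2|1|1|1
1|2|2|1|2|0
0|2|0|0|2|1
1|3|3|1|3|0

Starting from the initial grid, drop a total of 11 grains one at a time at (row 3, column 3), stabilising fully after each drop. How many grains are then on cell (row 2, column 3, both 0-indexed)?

k=0  1|2|2|1|1|1
1|2|2|1|2|0
0|2|0|0|2|1
1|3|3|1|3|0
k=1  1|2|2|1|1|1
1|2|2|1|2|0
0|2|0|0|2|1
1|3|3|2|3|0
k=2  1|2|2|1|1|1
1|2|2|1|2|0
0|2|0|0|2|1
1|3|3|3|3|0
k=3  1|2|2|1|1|1
1|2|2|1|2|0
0|3|1|1|3|1
2|0|1|2|0|1
k=4  1|2|2|1|1|1
1|2|2|1|2|0
0|3|1|1|3|1
2|0|1|3|0|1
k=5  1|2|2|1|1|1
1|2|2|1|2|0
0|3|1|2|3|1
2|0|2|0|1|1
k=6  1|2|2|1|1|1
1|2|2|1|2|0
0|3|1|2|3|1
2|0|2|1|1|1
k=7  1|2|2|1|1|1
1|2|2|1|2|0
0|3|1|2|3|1
2|0|2|2|1|1
k=8  1|2|2|1|1|1
1|2|2|1|2|0
0|3|1|2|3|1
2|0|2|3|1|1
k=9  1|2|2|1|1|1
1|2|2|1|2|0
0|3|1|3|3|1
2|0|3|0|2|1
k=10  1|2|2|1|1|1
1|2|2|1|2|0
0|3|1|3|3|1
2|0|3|1|2|1
k=11  1|2|2|1|1|1
1|2|2|1|2|0
0|3|1|3|3|1
2|0|3|2|2|1

3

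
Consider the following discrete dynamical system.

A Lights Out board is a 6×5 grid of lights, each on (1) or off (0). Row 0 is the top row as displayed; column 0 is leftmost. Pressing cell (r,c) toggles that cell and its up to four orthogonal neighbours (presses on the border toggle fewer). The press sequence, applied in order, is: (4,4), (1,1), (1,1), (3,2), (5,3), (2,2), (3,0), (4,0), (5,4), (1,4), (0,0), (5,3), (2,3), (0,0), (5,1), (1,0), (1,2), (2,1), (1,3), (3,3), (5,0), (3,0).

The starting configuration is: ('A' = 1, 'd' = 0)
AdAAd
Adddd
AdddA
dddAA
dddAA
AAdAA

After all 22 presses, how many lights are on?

15

step 0: AdAAd
Adddd
AdddA
dddAA
dddAA
AAdAA
step 1: AdAAd
Adddd
AdddA
dddAd
ddddd
AAdAd
step 2: AAAAd
dAAdd
AAddA
dddAd
ddddd
AAdAd
step 3: AdAAd
Adddd
AdddA
dddAd
ddddd
AAdAd
step 4: AdAAd
Adddd
AdAdA
dAAdd
ddAdd
AAdAd
step 5: AdAAd
Adddd
AdAdA
dAAdd
ddAAd
AAAdA
step 6: AdAAd
AdAdd
AAdAA
dAddd
ddAAd
AAAdA
step 7: AdAAd
AdAdd
dAdAA
Adddd
AdAAd
AAAdA
step 8: AdAAd
AdAdd
dAdAA
ddddd
dAAAd
dAAdA
step 9: AdAAd
AdAdd
dAdAA
ddddd
dAAAA
dAAAd
step 10: AdAAA
AdAAA
dAdAd
ddddd
dAAAA
dAAAd
step 11: dAAAA
ddAAA
dAdAd
ddddd
dAAAA
dAAAd
step 12: dAAAA
ddAAA
dAdAd
ddddd
dAAdA
dAddA
step 13: dAAAA
ddAdA
dAAdA
dddAd
dAAdA
dAddA
step 14: AdAAA
AdAdA
dAAdA
dddAd
dAAdA
dAddA
step 15: AdAAA
AdAdA
dAAdA
dddAd
ddAdA
AdAdA
step 16: ddAAA
dAAdA
AAAdA
dddAd
ddAdA
AdAdA
step 17: dddAA
dddAA
AAddA
dddAd
ddAdA
AdAdA
step 18: dddAA
dAdAA
ddAdA
dAdAd
ddAdA
AdAdA
step 19: ddddA
dAAdd
ddAAA
dAdAd
ddAdA
AdAdA
step 20: ddddA
dAAdd
ddAdA
dAAdA
ddAAA
AdAdA
step 21: ddddA
dAAdd
ddAdA
dAAdA
AdAAA
dAAdA
step 22: ddddA
dAAdd
AdAdA
AdAdA
ddAAA
dAAdA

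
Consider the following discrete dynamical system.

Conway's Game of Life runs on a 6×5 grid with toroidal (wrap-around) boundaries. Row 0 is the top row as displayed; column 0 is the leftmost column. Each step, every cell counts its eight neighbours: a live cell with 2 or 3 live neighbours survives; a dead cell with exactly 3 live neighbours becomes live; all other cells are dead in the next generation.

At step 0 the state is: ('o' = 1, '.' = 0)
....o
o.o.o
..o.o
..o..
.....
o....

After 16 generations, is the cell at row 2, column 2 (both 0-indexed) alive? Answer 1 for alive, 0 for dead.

[0] ....o
o.o.o
..o.o
..o..
.....
o....
[1] .o.oo
oo..o
o.o.o
...o.
.....
.....
[2] .oooo
.....
..o..
...oo
.....
.....
[3] ..oo.
.o...
...o.
...o.
.....
..oo.
[4] .o.o.
...o.
..o..
.....
..oo.
..oo.
[5] ...oo
...o.
.....
..oo.
..oo.
.o..o
[6] o.ooo
...oo
..oo.
..oo.
.o..o
o...o
[7] .oo..
oo...
.....
.o..o
.oo.o
..o..
[8] o.o..
ooo..
.o...
.ooo.
.oo..
o....
[9] o.o.o
o.o..
...o.
o..o.
o..o.
o.o..
[10] o.o.o
o.o..
.ooo.
..oo.
o.oo.
o.o..
[11] o.o.o
o....
....o
.....
.....
o.o..
[12] o..oo
oo.o.
.....
.....
.....
o..oo
[13] .....
oooo.
.....
.....
....o
o..o.
[14] o..o.
.oo..
.oo..
.....
....o
....o
[15] ooooo
o..o.
.oo..
.....
.....
o..oo
[16] .....
.....
.oo..
.....
....o
.....

1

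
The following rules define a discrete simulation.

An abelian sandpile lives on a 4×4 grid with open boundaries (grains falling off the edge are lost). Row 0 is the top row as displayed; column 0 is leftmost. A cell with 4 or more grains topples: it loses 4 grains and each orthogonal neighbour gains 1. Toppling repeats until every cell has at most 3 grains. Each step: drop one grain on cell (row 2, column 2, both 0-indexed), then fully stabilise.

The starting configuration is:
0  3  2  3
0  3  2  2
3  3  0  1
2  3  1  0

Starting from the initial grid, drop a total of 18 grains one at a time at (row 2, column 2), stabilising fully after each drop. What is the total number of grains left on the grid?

29

t=0: 0  3  2  3
0  3  2  2
3  3  0  1
2  3  1  0
t=1: 0  3  2  3
0  3  2  2
3  3  1  1
2  3  1  0
t=2: 0  3  2  3
0  3  2  2
3  3  2  1
2  3  1  0
t=3: 0  3  2  3
0  3  2  2
3  3  3  1
2  3  1  0
t=4: 1  1  1  1
2  2  2  0
1  3  2  3
0  1  3  0
t=5: 1  1  1  1
2  2  2  0
1  3  3  3
0  1  3  0
t=6: 1  1  1  1
2  3  3  1
2  0  3  0
0  3  0  2
t=7: 1  2  2  1
3  0  1  2
2  2  1  1
0  3  1  2
t=8: 1  2  2  1
3  0  1  2
2  2  2  1
0  3  1  2
t=9: 1  2  2  1
3  0  1  2
2  2  3  1
0  3  1  2
t=10: 1  2  2  1
3  0  2  2
2  3  0  2
0  3  2  2
t=11: 1  2  2  1
3  0  2  2
2  3  1  2
0  3  2  2
t=12: 1  2  2  1
3  0  2  2
2  3  2  2
0  3  2  2
t=13: 1  2  2  1
3  0  2  2
2  3  3  2
0  3  2  2
t=14: 1  2  2  1
3  1  3  2
3  1  2  3
1  1  0  3
t=15: 1  2  2  1
3  1  3  2
3  1  3  3
1  1  0  3
t=16: 1  2  3  2
3  2  1  0
3  2  2  2
1  1  2  0
t=17: 1  2  3  2
3  2  1  0
3  2  3  2
1  1  2  0
t=18: 1  2  3  2
3  2  2  0
3  3  0  3
1  1  3  0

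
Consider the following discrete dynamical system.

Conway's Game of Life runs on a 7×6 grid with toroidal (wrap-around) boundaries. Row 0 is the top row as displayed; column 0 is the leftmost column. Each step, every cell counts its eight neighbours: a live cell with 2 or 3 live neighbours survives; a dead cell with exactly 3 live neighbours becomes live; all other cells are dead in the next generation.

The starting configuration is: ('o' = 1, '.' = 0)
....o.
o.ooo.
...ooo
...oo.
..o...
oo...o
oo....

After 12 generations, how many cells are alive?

step 0: ....o.
o.ooo.
...ooo
...oo.
..o...
oo...o
oo....
step 1: o.o.o.
..o...
......
..o..o
oooooo
..o..o
.o....
step 2: ..oo..
.o.o..
......
..o..o
......
.....o
oooo.o
step 3: ......
...o..
..o...
......
......
.oo.oo
oo.o.o
step 4: o.o.o.
......
......
......
......
.ooooo
.o.o.o
step 5: oooooo
......
......
......
..ooo.
.o.o.o
......
step 6: oooooo
oooooo
......
...o..
..ooo.
...o..
......
step 7: ......
......
oo...o
..ooo.
..o.o.
..ooo.
oo...o
step 8: o.....
o.....
oooooo
o.o.o.
.o...o
o.o.o.
oooooo
step 9: ..ooo.
..ooo.
..o.o.
......
..o.o.
......
..o.o.
step 10: .o...o
.o...o
..o.o.
......
......
......
..o.o.
step 11: .oo.oo
.oo.oo
......
......
......
......
......
step 12: .oo.oo
.oo.oo
......
......
......
......
......

8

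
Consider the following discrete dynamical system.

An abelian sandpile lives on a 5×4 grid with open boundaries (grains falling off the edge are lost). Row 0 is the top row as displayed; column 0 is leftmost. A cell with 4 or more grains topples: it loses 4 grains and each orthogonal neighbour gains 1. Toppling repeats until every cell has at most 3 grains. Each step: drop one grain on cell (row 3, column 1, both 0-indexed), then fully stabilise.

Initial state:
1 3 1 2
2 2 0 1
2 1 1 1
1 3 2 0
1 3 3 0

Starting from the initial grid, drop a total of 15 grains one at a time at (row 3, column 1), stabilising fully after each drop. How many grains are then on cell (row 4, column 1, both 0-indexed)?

k=0  1 3 1 2
2 2 0 1
2 1 1 1
1 3 2 0
1 3 3 0
k=1  1 3 1 2
2 2 0 1
2 2 2 1
2 2 0 1
2 1 1 1
k=2  1 3 1 2
2 2 0 1
2 2 2 1
2 3 0 1
2 1 1 1
k=3  1 3 1 2
2 2 0 1
2 3 2 1
3 0 1 1
2 2 1 1
k=4  1 3 1 2
2 2 0 1
2 3 2 1
3 1 1 1
2 2 1 1
k=5  1 3 1 2
2 2 0 1
2 3 2 1
3 2 1 1
2 2 1 1
k=6  1 3 1 2
2 2 0 1
2 3 2 1
3 3 1 1
2 2 1 1
k=7  1 3 1 2
3 3 0 1
0 1 3 1
1 2 2 1
3 3 1 1
k=8  1 3 1 2
3 3 0 1
0 1 3 1
1 3 2 1
3 3 1 1
k=9  1 3 1 2
3 3 0 1
0 2 3 1
3 1 3 1
0 1 2 1
k=10  1 3 1 2
3 3 0 1
0 2 3 1
3 2 3 1
0 1 2 1
k=11  1 3 1 2
3 3 0 1
0 2 3 1
3 3 3 1
0 1 2 1
k=12  3 0 2 2
0 2 2 1
3 1 1 2
0 3 1 2
1 2 3 1
k=13  3 0 2 2
0 2 2 1
3 2 1 2
1 0 2 2
1 3 3 1
k=14  3 0 2 2
0 2 2 1
3 2 1 2
1 1 2 2
1 3 3 1
k=15  3 0 2 2
0 2 2 1
3 2 1 2
1 2 2 2
1 3 3 1

3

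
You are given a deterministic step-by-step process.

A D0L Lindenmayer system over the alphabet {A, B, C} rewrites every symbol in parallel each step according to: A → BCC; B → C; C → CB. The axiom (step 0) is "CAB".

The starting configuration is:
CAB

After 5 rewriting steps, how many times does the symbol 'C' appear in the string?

26

k=0  CAB
k=1  CBBCCC
k=2  CBCCCBCBCB
k=3  CBCCBCBCBCCBCCBC
k=4  CBCCBCBCCBCCBCCBCBCCBCBCCB
k=5  CBCCBCBCCBCCBCBCCBCBCCBCBCCBCCBCBCCBCCBCBC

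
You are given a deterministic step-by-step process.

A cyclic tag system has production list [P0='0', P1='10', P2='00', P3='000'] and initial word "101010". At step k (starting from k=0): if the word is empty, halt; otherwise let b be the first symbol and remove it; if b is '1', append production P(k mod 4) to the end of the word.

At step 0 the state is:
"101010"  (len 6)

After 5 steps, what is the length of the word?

5

k=0  "101010"  (len 6)
k=1  "010100"  (len 6)
k=2  "10100"  (len 5)
k=3  "010000"  (len 6)
k=4  "10000"  (len 5)
k=5  "00000"  (len 5)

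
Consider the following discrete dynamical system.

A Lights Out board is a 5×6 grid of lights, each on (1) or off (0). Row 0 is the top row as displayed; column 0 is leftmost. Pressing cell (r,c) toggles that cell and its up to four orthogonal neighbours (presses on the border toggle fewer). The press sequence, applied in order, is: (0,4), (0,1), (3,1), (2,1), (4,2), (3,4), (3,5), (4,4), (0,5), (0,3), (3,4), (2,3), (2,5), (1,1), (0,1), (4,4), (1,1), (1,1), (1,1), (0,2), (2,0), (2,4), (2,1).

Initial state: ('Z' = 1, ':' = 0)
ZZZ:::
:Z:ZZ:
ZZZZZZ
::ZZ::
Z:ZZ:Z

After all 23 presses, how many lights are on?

t=0: ZZZ:::
:Z:ZZ:
ZZZZZZ
::ZZ::
Z:ZZ:Z
t=1: ZZZZZZ
:Z:Z::
ZZZZZZ
::ZZ::
Z:ZZ:Z
t=2: :::ZZZ
:::Z::
ZZZZZZ
::ZZ::
Z:ZZ:Z
t=3: :::ZZZ
:::Z::
Z:ZZZZ
ZZ:Z::
ZZZZ:Z
t=4: :::ZZZ
:Z:Z::
:Z:ZZZ
Z::Z::
ZZZZ:Z
t=5: :::ZZZ
:Z:Z::
:Z:ZZZ
Z:ZZ::
Z::::Z
t=6: :::ZZZ
:Z:Z::
:Z:Z:Z
Z:Z:ZZ
Z:::ZZ
t=7: :::ZZZ
:Z:Z::
:Z:Z::
Z:Z:::
Z:::Z:
t=8: :::ZZZ
:Z:Z::
:Z:Z::
Z:Z:Z:
Z::Z:Z
t=9: :::Z::
:Z:Z:Z
:Z:Z::
Z:Z:Z:
Z::Z:Z
t=10: ::Z:Z:
:Z:::Z
:Z:Z::
Z:Z:Z:
Z::Z:Z
t=11: ::Z:Z:
:Z:::Z
:Z:ZZ:
Z:ZZ:Z
Z::ZZZ
t=12: ::Z:Z:
:Z:Z:Z
:ZZ:::
Z:Z::Z
Z::ZZZ
t=13: ::Z:Z:
:Z:Z::
:ZZ:ZZ
Z:Z:::
Z::ZZZ
t=14: :ZZ:Z:
Z:ZZ::
::Z:ZZ
Z:Z:::
Z::ZZZ
t=15: Z:::Z:
ZZZZ::
::Z:ZZ
Z:Z:::
Z::ZZZ
t=16: Z:::Z:
ZZZZ::
::Z:ZZ
Z:Z:Z:
Z:::::
t=17: ZZ::Z:
:::Z::
:ZZ:ZZ
Z:Z:Z:
Z:::::
t=18: Z:::Z:
ZZZZ::
::Z:ZZ
Z:Z:Z:
Z:::::
t=19: ZZ::Z:
:::Z::
:ZZ:ZZ
Z:Z:Z:
Z:::::
t=20: Z:ZZZ:
::ZZ::
:ZZ:ZZ
Z:Z:Z:
Z:::::
t=21: Z:ZZZ:
Z:ZZ::
Z:Z:ZZ
::Z:Z:
Z:::::
t=22: Z:ZZZ:
Z:ZZZ:
Z:ZZ::
::Z:::
Z:::::
t=23: Z:ZZZ:
ZZZZZ:
:Z:Z::
:ZZ:::
Z:::::

14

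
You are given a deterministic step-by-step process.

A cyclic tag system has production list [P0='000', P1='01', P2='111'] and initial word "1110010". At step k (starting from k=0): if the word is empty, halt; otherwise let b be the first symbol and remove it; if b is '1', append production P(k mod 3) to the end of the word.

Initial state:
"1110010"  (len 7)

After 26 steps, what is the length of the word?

0) "1110010"  (len 7)
1) "110010000"  (len 9)
2) "1001000001"  (len 10)
3) "001000001111"  (len 12)
4) "01000001111"  (len 11)
5) "1000001111"  (len 10)
6) "000001111111"  (len 12)
7) "00001111111"  (len 11)
8) "0001111111"  (len 10)
9) "001111111"  (len 9)
10) "01111111"  (len 8)
11) "1111111"  (len 7)
12) "111111111"  (len 9)
13) "11111111000"  (len 11)
14) "111111100001"  (len 12)
15) "11111100001111"  (len 14)
16) "1111100001111000"  (len 16)
17) "11110000111100001"  (len 17)
18) "1110000111100001111"  (len 19)
19) "110000111100001111000"  (len 21)
20) "1000011110000111100001"  (len 22)
21) "000011110000111100001111"  (len 24)
22) "00011110000111100001111"  (len 23)
23) "0011110000111100001111"  (len 22)
24) "011110000111100001111"  (len 21)
25) "11110000111100001111"  (len 20)
26) "111000011110000111101"  (len 21)

21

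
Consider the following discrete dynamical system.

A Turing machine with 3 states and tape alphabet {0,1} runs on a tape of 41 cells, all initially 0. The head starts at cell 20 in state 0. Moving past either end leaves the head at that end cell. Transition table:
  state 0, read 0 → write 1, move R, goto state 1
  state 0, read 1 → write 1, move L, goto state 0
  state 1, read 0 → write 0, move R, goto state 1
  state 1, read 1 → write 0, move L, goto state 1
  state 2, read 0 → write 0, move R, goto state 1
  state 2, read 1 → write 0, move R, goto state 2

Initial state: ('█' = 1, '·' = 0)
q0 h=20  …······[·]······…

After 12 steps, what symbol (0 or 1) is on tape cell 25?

0

gen 0: q0 h=20  …······[·]······…
gen 1: q1 h=21  …·····█[·]······…
gen 2: q1 h=22  …····█·[·]······…
gen 3: q1 h=23  …···█··[·]······…
gen 4: q1 h=24  …··█···[·]······…
gen 5: q1 h=25  …·█····[·]······…
gen 6: q1 h=26  …█·····[·]······…
gen 7: q1 h=27  …······[·]······…
gen 8: q1 h=28  …······[·]······…
gen 9: q1 h=29  …······[·]······…
gen 10: q1 h=30  …······[·]······…
gen 11: q1 h=31  …······[·]······…
gen 12: q1 h=32  …······[·]······…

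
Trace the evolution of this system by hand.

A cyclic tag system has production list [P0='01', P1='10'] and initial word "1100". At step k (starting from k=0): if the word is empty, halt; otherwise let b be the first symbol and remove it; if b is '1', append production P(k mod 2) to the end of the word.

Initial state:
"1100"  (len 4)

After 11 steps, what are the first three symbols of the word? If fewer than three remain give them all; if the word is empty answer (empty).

k=0  "1100"  (len 4)
k=1  "10001"  (len 5)
k=2  "000110"  (len 6)
k=3  "00110"  (len 5)
k=4  "0110"  (len 4)
k=5  "110"  (len 3)
k=6  "1010"  (len 4)
k=7  "01001"  (len 5)
k=8  "1001"  (len 4)
k=9  "00101"  (len 5)
k=10  "0101"  (len 4)
k=11  "101"  (len 3)

101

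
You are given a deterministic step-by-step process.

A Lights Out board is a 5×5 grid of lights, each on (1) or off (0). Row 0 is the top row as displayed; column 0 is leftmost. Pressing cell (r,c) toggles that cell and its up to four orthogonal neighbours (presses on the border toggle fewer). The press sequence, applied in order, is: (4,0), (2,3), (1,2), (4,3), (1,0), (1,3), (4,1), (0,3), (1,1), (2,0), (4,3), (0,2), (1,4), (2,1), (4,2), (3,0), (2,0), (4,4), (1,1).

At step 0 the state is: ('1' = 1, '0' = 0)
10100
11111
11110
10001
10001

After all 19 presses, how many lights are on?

9

step 0: 10100
11111
11110
10001
10001
step 1: 10100
11111
11110
00001
01001
step 2: 10100
11101
11001
00011
01001
step 3: 10000
10011
11101
00011
01001
step 4: 10000
10011
11101
00001
01110
step 5: 00000
01011
01101
00001
01110
step 6: 00010
01100
01111
00001
01110
step 7: 00010
01100
01111
01001
10010
step 8: 00101
01110
01111
01001
10010
step 9: 01101
10010
00111
01001
10010
step 10: 01101
00010
11111
11001
10010
step 11: 01101
00010
11111
11011
10101
step 12: 00011
00110
11111
11011
10101
step 13: 00010
00101
11110
11011
10101
step 14: 00010
01101
00010
10011
10101
step 15: 00010
01101
00010
10111
11011
step 16: 00010
01101
10010
01111
01011
step 17: 00010
11101
01010
11111
01011
step 18: 00010
11101
01010
11110
01000
step 19: 01010
00001
00010
11110
01000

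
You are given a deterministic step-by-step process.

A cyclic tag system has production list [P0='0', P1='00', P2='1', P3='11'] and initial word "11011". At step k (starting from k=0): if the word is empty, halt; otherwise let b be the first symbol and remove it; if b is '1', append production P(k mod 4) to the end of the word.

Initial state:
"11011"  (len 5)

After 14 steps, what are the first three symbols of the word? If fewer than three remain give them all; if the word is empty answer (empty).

(empty)

t=0: "11011"  (len 5)
t=1: "10110"  (len 5)
t=2: "011000"  (len 6)
t=3: "11000"  (len 5)
t=4: "100011"  (len 6)
t=5: "000110"  (len 6)
t=6: "00110"  (len 5)
t=7: "0110"  (len 4)
t=8: "110"  (len 3)
t=9: "100"  (len 3)
t=10: "0000"  (len 4)
t=11: "000"  (len 3)
t=12: "00"  (len 2)
t=13: "0"  (len 1)
t=14: (halted — word empty)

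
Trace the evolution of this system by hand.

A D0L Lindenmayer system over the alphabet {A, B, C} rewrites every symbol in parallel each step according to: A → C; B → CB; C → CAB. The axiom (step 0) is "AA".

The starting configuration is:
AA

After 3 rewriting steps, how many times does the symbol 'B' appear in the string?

4

0) AA
1) CC
2) CABCAB
3) CABCCBCABCCB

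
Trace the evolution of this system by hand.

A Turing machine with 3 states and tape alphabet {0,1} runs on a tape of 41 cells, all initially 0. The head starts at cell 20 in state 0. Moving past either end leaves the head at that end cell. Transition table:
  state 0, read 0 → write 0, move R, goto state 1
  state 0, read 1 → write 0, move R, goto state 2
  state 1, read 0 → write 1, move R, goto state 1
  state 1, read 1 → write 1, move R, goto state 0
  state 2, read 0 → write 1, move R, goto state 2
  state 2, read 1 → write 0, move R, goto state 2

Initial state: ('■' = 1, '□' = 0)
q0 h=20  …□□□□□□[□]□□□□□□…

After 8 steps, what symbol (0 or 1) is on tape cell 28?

[0] q0 h=20  …□□□□□□[□]□□□□□□…
[1] q1 h=21  …□□□□□□[□]□□□□□□…
[2] q1 h=22  …□□□□□■[□]□□□□□□…
[3] q1 h=23  …□□□□■■[□]□□□□□□…
[4] q1 h=24  …□□□■■■[□]□□□□□□…
[5] q1 h=25  …□□■■■■[□]□□□□□□…
[6] q1 h=26  …□■■■■■[□]□□□□□□…
[7] q1 h=27  …■■■■■■[□]□□□□□□…
[8] q1 h=28  …■■■■■■[□]□□□□□□…

0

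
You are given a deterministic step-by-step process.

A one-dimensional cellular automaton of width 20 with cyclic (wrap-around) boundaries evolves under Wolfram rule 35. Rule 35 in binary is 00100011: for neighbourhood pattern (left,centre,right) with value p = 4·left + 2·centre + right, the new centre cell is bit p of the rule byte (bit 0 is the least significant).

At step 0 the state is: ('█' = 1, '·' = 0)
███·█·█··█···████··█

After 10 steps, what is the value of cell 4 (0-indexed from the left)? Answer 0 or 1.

1

k=0  ███·█·█··█···████··█
k=1  ···█·█··█··██·····█·
k=2  ███·█··█··█···████··
k=3  ···█··█··█··██·····█
k=4  ·██··█··█··█···████·
k=5  █···█··█··█··██·····
k=6  ··██··█··█··█···████
k=7  ·█···█··█··█··██····
k=8  █··██··█··█··█···███
k=9  ··█···█··█··█··██···
k=10  ██··██··█··█··█···██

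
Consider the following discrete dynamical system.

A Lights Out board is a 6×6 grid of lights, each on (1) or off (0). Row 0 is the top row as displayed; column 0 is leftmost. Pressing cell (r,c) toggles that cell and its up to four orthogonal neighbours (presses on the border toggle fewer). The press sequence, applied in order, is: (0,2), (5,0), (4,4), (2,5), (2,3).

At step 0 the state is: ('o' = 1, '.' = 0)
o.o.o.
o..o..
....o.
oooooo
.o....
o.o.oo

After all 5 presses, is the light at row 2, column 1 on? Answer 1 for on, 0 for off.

[0] o.o.o.
o..o..
....o.
oooooo
.o....
o.o.oo
[1] oo.oo.
o.oo..
....o.
oooooo
.o....
o.o.oo
[2] oo.oo.
o.oo..
....o.
oooooo
oo....
.oo.oo
[3] oo.oo.
o.oo..
....o.
oooo.o
oo.ooo
.oo..o
[4] oo.oo.
o.oo.o
.....o
oooo..
oo.ooo
.oo..o
[5] oo.oo.
o.o..o
..oooo
ooo...
oo.ooo
.oo..o

0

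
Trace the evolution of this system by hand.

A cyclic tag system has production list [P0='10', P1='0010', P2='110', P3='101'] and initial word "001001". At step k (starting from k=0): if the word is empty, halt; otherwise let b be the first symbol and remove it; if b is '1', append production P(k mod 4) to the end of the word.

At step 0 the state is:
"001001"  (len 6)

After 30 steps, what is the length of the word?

k=0  "001001"  (len 6)
k=1  "01001"  (len 5)
k=2  "1001"  (len 4)
k=3  "001110"  (len 6)
k=4  "01110"  (len 5)
k=5  "1110"  (len 4)
k=6  "1100010"  (len 7)
k=7  "100010110"  (len 9)
k=8  "00010110101"  (len 11)
k=9  "0010110101"  (len 10)
k=10  "010110101"  (len 9)
k=11  "10110101"  (len 8)
k=12  "0110101101"  (len 10)
k=13  "110101101"  (len 9)
k=14  "101011010010"  (len 12)
k=15  "01011010010110"  (len 14)
k=16  "1011010010110"  (len 13)
k=17  "01101001011010"  (len 14)
k=18  "1101001011010"  (len 13)
k=19  "101001011010110"  (len 15)
k=20  "01001011010110101"  (len 17)
k=21  "1001011010110101"  (len 16)
k=22  "0010110101101010010"  (len 19)
k=23  "010110101101010010"  (len 18)
k=24  "10110101101010010"  (len 17)
k=25  "011010110101001010"  (len 18)
k=26  "11010110101001010"  (len 17)
k=27  "1010110101001010110"  (len 19)
k=28  "010110101001010110101"  (len 21)
k=29  "10110101001010110101"  (len 20)
k=30  "01101010010101101010010"  (len 23)

23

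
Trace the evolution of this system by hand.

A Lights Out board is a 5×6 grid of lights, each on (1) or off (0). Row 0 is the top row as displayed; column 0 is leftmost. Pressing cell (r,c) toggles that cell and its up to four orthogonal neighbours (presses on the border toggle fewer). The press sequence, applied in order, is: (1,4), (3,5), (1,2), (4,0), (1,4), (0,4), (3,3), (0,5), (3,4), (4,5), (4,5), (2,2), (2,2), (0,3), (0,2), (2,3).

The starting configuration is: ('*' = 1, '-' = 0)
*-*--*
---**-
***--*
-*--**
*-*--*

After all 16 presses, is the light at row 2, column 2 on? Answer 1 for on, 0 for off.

1

t=0: *-*--*
---**-
***--*
-*--**
*-*--*
t=1: *-*-**
-----*
***-**
-*--**
*-*--*
t=2: *-*-**
-----*
***-*-
-*----
*-*---
t=3: *---**
-***-*
**--*-
-*----
*-*---
t=4: *---**
-***-*
**--*-
**----
-**---
t=5: *----*
-**-*-
**----
**----
-**---
t=6: *--**-
-**---
**----
**----
-**---
t=7: *--**-
-**---
**-*--
*****-
-***--
t=8: *--*-*
-**--*
**-*--
*****-
-***--
t=9: *--*-*
-**--*
**-**-
***--*
-****-
t=10: *--*-*
-**--*
**-**-
***---
-***-*
t=11: *--*-*
-**--*
**-**-
***--*
-****-
t=12: *--*-*
-*---*
*-*-*-
**---*
-****-
t=13: *--*-*
-**--*
**-**-
***--*
-****-
t=14: *-*-**
-***-*
**-**-
***--*
-****-
t=15: **-***
-*-*-*
**-**-
***--*
-****-
t=16: **-***
-*---*
***---
****-*
-****-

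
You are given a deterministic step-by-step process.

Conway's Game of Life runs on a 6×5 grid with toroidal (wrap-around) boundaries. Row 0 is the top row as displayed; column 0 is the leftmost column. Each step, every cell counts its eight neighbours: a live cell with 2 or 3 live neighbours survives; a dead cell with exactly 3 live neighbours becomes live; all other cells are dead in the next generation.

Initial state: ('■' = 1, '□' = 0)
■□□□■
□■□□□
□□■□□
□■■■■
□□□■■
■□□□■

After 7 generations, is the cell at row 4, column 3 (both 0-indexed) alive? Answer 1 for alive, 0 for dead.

[0] ■□□□■
□■□□□
□□■□□
□■■■■
□□□■■
■□□□■
[1] □■□□■
■■□□□
■□□□□
■■□□■
□■□□□
□□□□□
[2] □■□□□
□■□□■
□□□□□
□■□□■
□■□□□
■□□□□
[3] □■□□□
■□□□□
□□□□□
■□□□□
□■□□□
■■□□□
[4] □■□□□
□□□□□
□□□□□
□□□□□
□■□□□
■■■□□
[5] ■■■□□
□□□□□
□□□□□
□□□□□
■■■□□
■□■□□
[6] ■□■□□
□■□□□
□□□□□
□■□□□
■□■□□
□□□■■
[7] ■■■■■
□■□□□
□□□□□
□■□□□
■■■■■
■□■■■

1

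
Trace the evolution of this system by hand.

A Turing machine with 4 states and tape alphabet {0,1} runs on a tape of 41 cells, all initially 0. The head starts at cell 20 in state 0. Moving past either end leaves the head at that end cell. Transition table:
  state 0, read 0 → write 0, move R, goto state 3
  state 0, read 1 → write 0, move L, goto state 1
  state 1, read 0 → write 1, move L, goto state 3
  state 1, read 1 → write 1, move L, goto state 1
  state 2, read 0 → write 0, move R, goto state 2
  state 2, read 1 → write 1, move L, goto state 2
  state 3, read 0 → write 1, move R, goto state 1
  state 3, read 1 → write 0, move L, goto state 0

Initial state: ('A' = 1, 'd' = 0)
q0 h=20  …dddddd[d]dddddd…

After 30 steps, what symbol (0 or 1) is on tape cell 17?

1

gen 0: q0 h=20  …dddddd[d]dddddd…
gen 1: q3 h=21  …dddddd[d]dddddd…
gen 2: q1 h=22  …dddddA[d]dddddd…
gen 3: q3 h=21  …dddddd[A]Addddd…
gen 4: q0 h=20  …dddddd[d]dAdddd…
gen 5: q3 h=21  …dddddd[d]Addddd…
gen 6: q1 h=22  …dddddA[A]dddddd…
gen 7: q1 h=21  …dddddd[A]Addddd…
gen 8: q1 h=20  …dddddd[d]AAdddd…
gen 9: q3 h=19  …dddddd[d]AAAddd…
gen 10: q1 h=20  …dddddA[A]AAdddd…
gen 11: q1 h=19  …dddddd[A]AAAddd…
gen 12: q1 h=18  …dddddd[d]AAAAdd…
gen 13: q3 h=17  …dddddd[d]AAAAAd…
gen 14: q1 h=18  …dddddA[A]AAAAdd…
gen 15: q1 h=17  …dddddd[A]AAAAAd…
gen 16: q1 h=16  …dddddd[d]AAAAAA…
gen 17: q3 h=15  …dddddd[d]AAAAAA…
gen 18: q1 h=16  …dddddA[A]AAAAAA…
gen 19: q1 h=15  …dddddd[A]AAAAAA…
gen 20: q1 h=14  …dddddd[d]AAAAAA…
gen 21: q3 h=13  …dddddd[d]AAAAAA…
gen 22: q1 h=14  …dddddA[A]AAAAAA…
gen 23: q1 h=13  …dddddd[A]AAAAAA…
gen 24: q1 h=12  …dddddd[d]AAAAAA…
gen 25: q3 h=11  …dddddd[d]AAAAAA…
gen 26: q1 h=12  …dddddA[A]AAAAAA…
gen 27: q1 h=11  …dddddd[A]AAAAAA…
gen 28: q1 h=10  …dddddd[d]AAAAAA…
gen 29: q3 h= 9  …dddddd[d]AAAAAA…
gen 30: q1 h=10  …dddddA[A]AAAAAA…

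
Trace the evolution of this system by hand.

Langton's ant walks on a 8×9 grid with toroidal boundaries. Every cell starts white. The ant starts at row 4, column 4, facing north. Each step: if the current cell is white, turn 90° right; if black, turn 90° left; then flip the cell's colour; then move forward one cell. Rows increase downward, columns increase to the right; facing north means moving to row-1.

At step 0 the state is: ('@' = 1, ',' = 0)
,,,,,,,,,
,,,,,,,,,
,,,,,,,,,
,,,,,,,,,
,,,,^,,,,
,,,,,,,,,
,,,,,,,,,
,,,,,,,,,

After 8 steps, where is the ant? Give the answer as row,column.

k=0  ,,,,,,,,,
,,,,,,,,,
,,,,,,,,,
,,,,,,,,,
,,,,^,,,,
,,,,,,,,,
,,,,,,,,,
,,,,,,,,,
k=1  ,,,,,,,,,
,,,,,,,,,
,,,,,,,,,
,,,,,,,,,
,,,,@>,,,
,,,,,,,,,
,,,,,,,,,
,,,,,,,,,
k=2  ,,,,,,,,,
,,,,,,,,,
,,,,,,,,,
,,,,,,,,,
,,,,@@,,,
,,,,,v,,,
,,,,,,,,,
,,,,,,,,,
k=3  ,,,,,,,,,
,,,,,,,,,
,,,,,,,,,
,,,,,,,,,
,,,,@@,,,
,,,,<@,,,
,,,,,,,,,
,,,,,,,,,
k=4  ,,,,,,,,,
,,,,,,,,,
,,,,,,,,,
,,,,,,,,,
,,,,^@,,,
,,,,@@,,,
,,,,,,,,,
,,,,,,,,,
k=5  ,,,,,,,,,
,,,,,,,,,
,,,,,,,,,
,,,,,,,,,
,,,<,@,,,
,,,,@@,,,
,,,,,,,,,
,,,,,,,,,
k=6  ,,,,,,,,,
,,,,,,,,,
,,,,,,,,,
,,,^,,,,,
,,,@,@,,,
,,,,@@,,,
,,,,,,,,,
,,,,,,,,,
k=7  ,,,,,,,,,
,,,,,,,,,
,,,,,,,,,
,,,@>,,,,
,,,@,@,,,
,,,,@@,,,
,,,,,,,,,
,,,,,,,,,
k=8  ,,,,,,,,,
,,,,,,,,,
,,,,,,,,,
,,,@@,,,,
,,,@v@,,,
,,,,@@,,,
,,,,,,,,,
,,,,,,,,,

4,4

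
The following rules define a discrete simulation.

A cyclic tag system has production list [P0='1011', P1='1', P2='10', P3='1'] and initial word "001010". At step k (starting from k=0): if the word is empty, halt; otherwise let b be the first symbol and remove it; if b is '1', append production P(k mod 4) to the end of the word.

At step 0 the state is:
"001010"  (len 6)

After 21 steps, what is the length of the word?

17

step 0: "001010"  (len 6)
step 1: "01010"  (len 5)
step 2: "1010"  (len 4)
step 3: "01010"  (len 5)
step 4: "1010"  (len 4)
step 5: "0101011"  (len 7)
step 6: "101011"  (len 6)
step 7: "0101110"  (len 7)
step 8: "101110"  (len 6)
step 9: "011101011"  (len 9)
step 10: "11101011"  (len 8)
step 11: "110101110"  (len 9)
step 12: "101011101"  (len 9)
step 13: "010111011011"  (len 12)
step 14: "10111011011"  (len 11)
step 15: "011101101110"  (len 12)
step 16: "11101101110"  (len 11)
step 17: "11011011101011"  (len 14)
step 18: "10110111010111"  (len 14)
step 19: "011011101011110"  (len 15)
step 20: "11011101011110"  (len 14)
step 21: "10111010111101011"  (len 17)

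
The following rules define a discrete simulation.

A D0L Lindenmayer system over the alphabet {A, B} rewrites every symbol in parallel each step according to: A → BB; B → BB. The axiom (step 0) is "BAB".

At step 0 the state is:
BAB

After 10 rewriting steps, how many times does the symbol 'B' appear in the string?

gen 0: BAB
gen 1: BBBBBB
gen 2: BBBBBBBBBBBB
gen 3: BBBBBBBBBBBBBBBBBBBBBBBB
gen 4: BBBBBBBBBBBBBBBBBBBBBBBBBBBBBBBBBBBBBBBBBBBBBBBB
gen 5: BBBBBBBBBBBBBBBBBBBBBBBBBBBBBBBBBBBBBBBBBBBBBBBBBBBBBBBBBBBBBBBBBBBBBBBBBBBBBBBBBBBBBBBBBBBBBBBB
gen 6: BBBBBBBBBBBBBBBBBBBBBBBBBBBBBBBBBBBBBBBBBBBBBBBBBBBBBBBBBB…BBBBBBBBBBBBBBBBBBBBBBBBBBBBBBBBBBBBBBBBBBBBBBBBBBBBBBBBBB  (len 192)
gen 7: BBBBBBBBBBBBBBBBBBBBBBBBBBBBBBBBBBBBBBBBBBBBBBBBBBBBBBBBBB…BBBBBBBBBBBBBBBBBBBBBBBBBBBBBBBBBBBBBBBBBBBBBBBBBBBBBBBBBB  (len 384)
gen 8: BBBBBBBBBBBBBBBBBBBBBBBBBBBBBBBBBBBBBBBBBBBBBBBBBBBBBBBBBB…BBBBBBBBBBBBBBBBBBBBBBBBBBBBBBBBBBBBBBBBBBBBBBBBBBBBBBBBBB  (len 768)
gen 9: BBBBBBBBBBBBBBBBBBBBBBBBBBBBBBBBBBBBBBBBBBBBBBBBBBBBBBBBBB…BBBBBBBBBBBBBBBBBBBBBBBBBBBBBBBBBBBBBBBBBBBBBBBBBBBBBBBBBB  (len 1536)
gen 10: BBBBBBBBBBBBBBBBBBBBBBBBBBBBBBBBBBBBBBBBBBBBBBBBBBBBBBBBBB…BBBBBBBBBBBBBBBBBBBBBBBBBBBBBBBBBBBBBBBBBBBBBBBBBBBBBBBBBB  (len 3072)

3072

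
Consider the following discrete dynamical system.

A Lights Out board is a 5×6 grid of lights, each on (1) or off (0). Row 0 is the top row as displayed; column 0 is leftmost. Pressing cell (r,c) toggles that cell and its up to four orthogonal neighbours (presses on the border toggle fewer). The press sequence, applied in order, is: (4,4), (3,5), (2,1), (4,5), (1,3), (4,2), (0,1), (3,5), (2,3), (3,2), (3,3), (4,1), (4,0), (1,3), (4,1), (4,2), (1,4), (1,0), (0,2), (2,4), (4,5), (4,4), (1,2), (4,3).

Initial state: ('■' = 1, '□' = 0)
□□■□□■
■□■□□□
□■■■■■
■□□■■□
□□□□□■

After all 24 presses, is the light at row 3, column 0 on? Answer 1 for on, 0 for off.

0

step 0: □□■□□■
■□■□□□
□■■■■■
■□□■■□
□□□□□■
step 1: □□■□□■
■□■□□□
□■■■■■
■□□■□□
□□□■■□
step 2: □□■□□■
■□■□□□
□■■■■□
■□□■■■
□□□■■■
step 3: □□■□□■
■■■□□□
■□□■■□
■■□■■■
□□□■■■
step 4: □□■□□■
■■■□□□
■□□■■□
■■□■■□
□□□■□□
step 5: □□■■□■
■■□■■□
■□□□■□
■■□■■□
□□□■□□
step 6: □□■■□■
■■□■■□
■□□□■□
■■■■■□
□■■□□□
step 7: ■■□■□■
■□□■■□
■□□□■□
■■■■■□
□■■□□□
step 8: ■■□■□■
■□□■■□
■□□□■■
■■■■□■
□■■□□■
step 9: ■■□■□■
■□□□■□
■□■■□■
■■■□□■
□■■□□■
step 10: ■■□■□■
■□□□■□
■□□■□■
■□□■□■
□■□□□■
step 11: ■■□■□■
■□□□■□
■□□□□■
■□■□■■
□■□■□■
step 12: ■■□■□■
■□□□■□
■□□□□■
■■■□■■
■□■■□■
step 13: ■■□■□■
■□□□■□
■□□□□■
□■■□■■
□■■■□■
step 14: ■■□□□■
■□■■□□
■□□■□■
□■■□■■
□■■■□■
step 15: ■■□□□■
■□■■□□
■□□■□■
□□■□■■
■□□■□■
step 16: ■■□□□■
■□■■□□
■□□■□■
□□□□■■
■■■□□■
step 17: ■■□□■■
■□■□■■
■□□■■■
□□□□■■
■■■□□■
step 18: □■□□■■
□■■□■■
□□□■■■
□□□□■■
■■■□□■
step 19: □□■■■■
□■□□■■
□□□■■■
□□□□■■
■■■□□■
step 20: □□■■■■
□■□□□■
□□□□□□
□□□□□■
■■■□□■
step 21: □□■■■■
□■□□□■
□□□□□□
□□□□□□
■■■□■□
step 22: □□■■■■
□■□□□■
□□□□□□
□□□□■□
■■■■□■
step 23: □□□■■■
□□■■□■
□□■□□□
□□□□■□
■■■■□■
step 24: □□□■■■
□□■■□■
□□■□□□
□□□■■□
■■□□■■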